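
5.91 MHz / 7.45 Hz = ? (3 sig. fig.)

(5.91e6) / (7.45) = 0.7933e6

793000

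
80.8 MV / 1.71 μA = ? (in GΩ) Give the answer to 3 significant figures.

47300 GΩ

(80.8 × 10^6) / (1.71 × 10^-6) = 47.251 × 10^12 Ω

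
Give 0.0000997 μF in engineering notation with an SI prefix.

= 99.7e-12 F; 1e-12 is pico.

99.7 pF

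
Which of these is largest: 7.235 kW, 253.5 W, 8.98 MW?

8.98 MW

7.235 kW = 7235 W
253.5 W = 253.5 W
8.98 MW = 8980000 W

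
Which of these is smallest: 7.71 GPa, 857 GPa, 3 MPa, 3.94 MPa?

3 MPa

7.71 GPa = 7710000000 Pa
857 GPa = 857000000000 Pa
3 MPa = 3000000 Pa
3.94 MPa = 3940000 Pa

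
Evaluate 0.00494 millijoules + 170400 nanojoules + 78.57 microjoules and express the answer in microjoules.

253.91 microjoules

In microjoules:
  0.00494 millijoules = 0.00494 × 10³ microjoules = 4.94
  170400 nanojoules = 170400 × 10⁻³ microjoules = 170.4
  78.57 microjoules → 78.57
Sum: 4.94 + 170.4 + 78.57 = 253.91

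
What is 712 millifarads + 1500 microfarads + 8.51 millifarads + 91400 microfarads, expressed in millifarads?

In millifarads:
  712 millifarads → 712
  1500 microfarads = 1500 × 10^-3 millifarads = 1.5
  8.51 millifarads → 8.51
  91400 microfarads = 91400 × 10^-3 millifarads = 91.4
Sum: 712 + 1.5 + 8.51 + 91.4 = 813.41

813.41 millifarads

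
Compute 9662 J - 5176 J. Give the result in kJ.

4.486 kJ

In kJ:
  9662 J = 9662e-3 kJ = 9.662
  5176 J = 5176e-3 kJ = 5.176
Difference: 9.662 - 5.176 = 4.486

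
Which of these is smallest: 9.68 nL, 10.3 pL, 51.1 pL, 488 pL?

10.3 pL

9.68 nL = 0.00000000968 L
10.3 pL = 0.0000000000103 L
51.1 pL = 0.0000000000511 L
488 pL = 0.000000000488 L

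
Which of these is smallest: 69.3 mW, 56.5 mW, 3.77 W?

56.5 mW

69.3 mW = 0.0693 W
56.5 mW = 0.0565 W
3.77 W = 3.77 W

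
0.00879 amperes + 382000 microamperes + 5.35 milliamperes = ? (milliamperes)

396.14 milliamperes

In milliamperes:
  0.00879 amperes = 0.00879 × 10^3 milliamperes = 8.79
  382000 microamperes = 382000 × 10^-3 milliamperes = 382
  5.35 milliamperes → 5.35
Sum: 8.79 + 382 + 5.35 = 396.14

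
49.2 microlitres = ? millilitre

0.0492 millilitres

micro = 10^-6, milli = 10^-3; factor is 10^-3.
49.2 × 10^-3 = 0.0492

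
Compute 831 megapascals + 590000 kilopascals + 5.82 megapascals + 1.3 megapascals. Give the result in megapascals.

1428.12 megapascals

In megapascals:
  831 megapascals → 831
  590000 kilopascals = 590000e-3 megapascals = 590
  5.82 megapascals → 5.82
  1.3 megapascals → 1.3
Sum: 831 + 590 + 5.82 + 1.3 = 1428.12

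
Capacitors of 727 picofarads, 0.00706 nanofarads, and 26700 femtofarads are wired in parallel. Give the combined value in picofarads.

760.76 picofarads

In picofarads:
  727 picofarads → 727
  0.00706 nanofarads = 0.00706 × 10^3 picofarads = 7.06
  26700 femtofarads = 26700 × 10^-3 picofarads = 26.7
Sum: 727 + 7.06 + 26.7 = 760.76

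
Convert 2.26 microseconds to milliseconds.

micro = 10⁻⁶, milli = 10⁻³; factor is 10⁻³.
2.26 × 10⁻³ = 0.00226

0.00226 milliseconds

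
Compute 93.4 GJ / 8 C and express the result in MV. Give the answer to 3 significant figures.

(93.4 × 10⁹) / (8) = 11.675 × 10⁹ V

11700 MV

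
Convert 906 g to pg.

(no prefix) = 1e0, pico = 1e-12; factor is 1e12.
906 × 1e12 = 906000000000000

906000000000000 pg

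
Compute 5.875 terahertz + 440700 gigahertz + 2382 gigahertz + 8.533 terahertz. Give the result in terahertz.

In terahertz:
  5.875 terahertz → 5.875
  440700 gigahertz = 440700 × 10⁻³ terahertz = 440.7
  2382 gigahertz = 2382 × 10⁻³ terahertz = 2.382
  8.533 terahertz → 8.533
Sum: 5.875 + 440.7 + 2.382 + 8.533 = 457.49

457.49 terahertz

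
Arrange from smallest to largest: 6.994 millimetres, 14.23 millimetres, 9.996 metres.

6.994 millimetres < 14.23 millimetres < 9.996 metres

6.994 millimetres = 0.006994 metres
14.23 millimetres = 0.01423 metres
9.996 metres = 9.996 metres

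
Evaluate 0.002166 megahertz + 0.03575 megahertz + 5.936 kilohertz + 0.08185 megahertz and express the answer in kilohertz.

In kilohertz:
  0.002166 megahertz = 0.002166 × 10^3 kilohertz = 2.166
  0.03575 megahertz = 0.03575 × 10^3 kilohertz = 35.75
  5.936 kilohertz → 5.936
  0.08185 megahertz = 0.08185 × 10^3 kilohertz = 81.85
Sum: 2.166 + 35.75 + 5.936 + 81.85 = 125.702

125.702 kilohertz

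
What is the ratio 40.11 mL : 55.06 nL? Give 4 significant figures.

728500

(40.11e-3) / (55.06e-9) = 0.72848e6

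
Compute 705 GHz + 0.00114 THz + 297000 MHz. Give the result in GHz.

1003.14 GHz

In GHz:
  705 GHz → 705
  0.00114 THz = 0.00114 × 10³ GHz = 1.14
  297000 MHz = 297000 × 10⁻³ GHz = 297
Sum: 705 + 1.14 + 297 = 1003.14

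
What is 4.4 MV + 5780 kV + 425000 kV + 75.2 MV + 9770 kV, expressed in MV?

In MV:
  4.4 MV → 4.4
  5780 kV = 5780 × 10^-3 MV = 5.78
  425000 kV = 425000 × 10^-3 MV = 425
  75.2 MV → 75.2
  9770 kV = 9770 × 10^-3 MV = 9.77
Sum: 4.4 + 5.78 + 425 + 75.2 + 9.77 = 520.15

520.15 MV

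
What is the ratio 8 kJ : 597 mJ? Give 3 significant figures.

13400

(8 × 10^3) / (597 × 10^-3) = 0.0134 × 10^6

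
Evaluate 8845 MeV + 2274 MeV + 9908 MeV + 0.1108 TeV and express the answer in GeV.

131.827 GeV

In GeV:
  8845 MeV = 8845e-3 GeV = 8.845
  2274 MeV = 2274e-3 GeV = 2.274
  9908 MeV = 9908e-3 GeV = 9.908
  0.1108 TeV = 0.1108e3 GeV = 110.8
Sum: 8.845 + 2.274 + 9.908 + 110.8 = 131.827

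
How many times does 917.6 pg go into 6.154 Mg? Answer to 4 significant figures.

6707000000000000

(6.154 × 10⁶) / (917.6 × 10⁻¹²) = 0.0067066 × 10¹⁸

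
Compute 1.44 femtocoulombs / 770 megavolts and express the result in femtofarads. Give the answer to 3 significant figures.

(1.44 × 10^-15) / (770 × 10^6) = 0.0018701 × 10^-21 F

0.00000000187 femtofarads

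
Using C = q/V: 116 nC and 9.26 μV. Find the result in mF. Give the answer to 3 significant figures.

12.5 mF

(116e-9) / (9.26e-6) = 12.527e-3 F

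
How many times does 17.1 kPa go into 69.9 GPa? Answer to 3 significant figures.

(69.9 × 10⁹) / (17.1 × 10³) = 4.088 × 10⁶

4090000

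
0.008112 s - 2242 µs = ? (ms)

In ms:
  0.008112 s = 0.008112 × 10^3 ms = 8.112
  2242 µs = 2242 × 10^-3 ms = 2.242
Difference: 8.112 - 2.242 = 5.87

5.87 ms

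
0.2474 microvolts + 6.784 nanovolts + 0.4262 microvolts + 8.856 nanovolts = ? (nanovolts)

In nanovolts:
  0.2474 microvolts = 0.2474e3 nanovolts = 247.4
  6.784 nanovolts → 6.784
  0.4262 microvolts = 0.4262e3 nanovolts = 426.2
  8.856 nanovolts → 8.856
Sum: 247.4 + 6.784 + 426.2 + 8.856 = 689.24

689.24 nanovolts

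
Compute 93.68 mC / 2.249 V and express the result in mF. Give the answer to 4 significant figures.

41.65 mF

(93.68 × 10⁻³) / (2.249) = 41.6541 × 10⁻³ F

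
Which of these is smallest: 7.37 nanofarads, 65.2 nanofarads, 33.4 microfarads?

7.37 nanofarads

7.37 nanofarads = 0.00000000737 farads
65.2 nanofarads = 0.0000000652 farads
33.4 microfarads = 0.0000334 farads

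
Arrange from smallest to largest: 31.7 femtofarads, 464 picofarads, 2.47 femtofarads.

2.47 femtofarads < 31.7 femtofarads < 464 picofarads

31.7 femtofarads = 0.0000000000000317 farads
464 picofarads = 0.000000000464 farads
2.47 femtofarads = 0.00000000000000247 farads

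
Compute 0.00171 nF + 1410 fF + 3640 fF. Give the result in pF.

6.76 pF

In pF:
  0.00171 nF = 0.00171e3 pF = 1.71
  1410 fF = 1410e-3 pF = 1.41
  3640 fF = 3640e-3 pF = 3.64
Sum: 1.71 + 1.41 + 3.64 = 6.76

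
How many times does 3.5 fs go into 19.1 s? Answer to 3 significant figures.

(19.1) / (3.5e-15) = 5.457e15

5460000000000000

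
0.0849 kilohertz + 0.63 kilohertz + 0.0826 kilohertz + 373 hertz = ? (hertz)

In hertz:
  0.0849 kilohertz = 0.0849e3 hertz = 84.9
  0.63 kilohertz = 0.63e3 hertz = 630
  0.0826 kilohertz = 0.0826e3 hertz = 82.6
  373 hertz → 373
Sum: 84.9 + 630 + 82.6 + 373 = 1170.5

1170.5 hertz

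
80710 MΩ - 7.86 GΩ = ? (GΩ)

In GΩ:
  80710 MΩ = 80710e-3 GΩ = 80.71
  7.86 GΩ → 7.86
Difference: 80.71 - 7.86 = 72.85

72.85 GΩ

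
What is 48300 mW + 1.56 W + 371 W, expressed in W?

420.86 W

In W:
  48300 mW = 48300e-3 W = 48.3
  1.56 W → 1.56
  371 W → 371
Sum: 48.3 + 1.56 + 371 = 420.86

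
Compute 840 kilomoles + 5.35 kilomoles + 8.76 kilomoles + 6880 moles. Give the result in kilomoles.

860.99 kilomoles

In kilomoles:
  840 kilomoles → 840
  5.35 kilomoles → 5.35
  8.76 kilomoles → 8.76
  6880 moles = 6880e-3 kilomoles = 6.88
Sum: 840 + 5.35 + 8.76 + 6.88 = 860.99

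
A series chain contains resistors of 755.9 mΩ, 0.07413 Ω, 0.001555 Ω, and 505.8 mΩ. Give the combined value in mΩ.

In mΩ:
  755.9 mΩ → 755.9
  0.07413 Ω = 0.07413e3 mΩ = 74.13
  0.001555 Ω = 0.001555e3 mΩ = 1.555
  505.8 mΩ → 505.8
Sum: 755.9 + 74.13 + 1.555 + 505.8 = 1337.385

1337.385 mΩ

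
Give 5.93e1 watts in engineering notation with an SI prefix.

59.3 watts

= 59.3 watts; mantissa already in [1, 1000).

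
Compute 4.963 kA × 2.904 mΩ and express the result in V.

4.963 × 10³ × 2.904 × 10⁻³ = 14.412552 V

14.412552 V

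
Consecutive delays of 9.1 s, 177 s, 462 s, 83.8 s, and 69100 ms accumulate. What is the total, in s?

801 s

In s:
  9.1 s → 9.1
  177 s → 177
  462 s → 462
  83.8 s → 83.8
  69100 ms = 69100e-3 s = 69.1
Sum: 9.1 + 177 + 462 + 83.8 + 69.1 = 801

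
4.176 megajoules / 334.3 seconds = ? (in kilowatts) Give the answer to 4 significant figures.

(4.176 × 10^6) / (334.3) = 0.0124918 × 10^6 W

12.49 kilowatts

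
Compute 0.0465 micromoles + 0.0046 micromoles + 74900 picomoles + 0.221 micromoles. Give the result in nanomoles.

In nanomoles:
  0.0465 micromoles = 0.0465e3 nanomoles = 46.5
  0.0046 micromoles = 0.0046e3 nanomoles = 4.6
  74900 picomoles = 74900e-3 nanomoles = 74.9
  0.221 micromoles = 0.221e3 nanomoles = 221
Sum: 46.5 + 4.6 + 74.9 + 221 = 347

347 nanomoles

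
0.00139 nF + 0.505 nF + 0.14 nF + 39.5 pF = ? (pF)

685.89 pF

In pF:
  0.00139 nF = 0.00139 × 10^3 pF = 1.39
  0.505 nF = 0.505 × 10^3 pF = 505
  0.14 nF = 0.14 × 10^3 pF = 140
  39.5 pF → 39.5
Sum: 1.39 + 505 + 140 + 39.5 = 685.89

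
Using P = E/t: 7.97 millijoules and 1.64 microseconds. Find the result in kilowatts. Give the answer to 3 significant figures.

4.86 kilowatts

(7.97e-3) / (1.64e-6) = 4.8598e3 W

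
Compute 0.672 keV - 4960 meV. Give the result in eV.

In eV:
  0.672 keV = 0.672e3 eV = 672
  4960 meV = 4960e-3 eV = 4.96
Difference: 672 - 4.96 = 667.04

667.04 eV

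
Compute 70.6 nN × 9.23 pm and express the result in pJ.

70.6 × 10⁻⁹ × 9.23 × 10⁻¹² = 651.638 × 10⁻²¹ J

0.000000651638 pJ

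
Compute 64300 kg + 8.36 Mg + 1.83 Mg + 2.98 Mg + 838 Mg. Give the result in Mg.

915.47 Mg

In Mg:
  64300 kg = 64300 × 10⁻³ Mg = 64.3
  8.36 Mg → 8.36
  1.83 Mg → 1.83
  2.98 Mg → 2.98
  838 Mg → 838
Sum: 64.3 + 8.36 + 1.83 + 2.98 + 838 = 915.47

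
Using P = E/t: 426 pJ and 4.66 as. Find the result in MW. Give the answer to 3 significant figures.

(426e-12) / (4.66e-18) = 91.416e6 W

91.4 MW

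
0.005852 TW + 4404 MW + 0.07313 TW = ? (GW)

83.386 GW

In GW:
  0.005852 TW = 0.005852e3 GW = 5.852
  4404 MW = 4404e-3 GW = 4.404
  0.07313 TW = 0.07313e3 GW = 73.13
Sum: 5.852 + 4.404 + 73.13 = 83.386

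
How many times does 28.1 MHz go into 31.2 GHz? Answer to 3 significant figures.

1110

(31.2 × 10⁹) / (28.1 × 10⁶) = 1.11 × 10³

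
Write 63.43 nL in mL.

nano = 10⁻⁹, milli = 10⁻³; factor is 10⁻⁶.
63.43 × 10⁻⁶ = 0.00006343

0.00006343 mL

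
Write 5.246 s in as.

5246000000000000000 as

(no prefix) = 10^0, atto = 10^-18; factor is 10^18.
5.246 × 10^18 = 5246000000000000000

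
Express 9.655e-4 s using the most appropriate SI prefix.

= 965.5e-6 s; 1e-6 is micro.

965.5 μs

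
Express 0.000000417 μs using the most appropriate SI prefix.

417 fs

= 417e-15 s; 1e-15 is femto.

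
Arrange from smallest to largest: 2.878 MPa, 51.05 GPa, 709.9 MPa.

2.878 MPa = 2878000 Pa
51.05 GPa = 51050000000 Pa
709.9 MPa = 709900000 Pa

2.878 MPa < 709.9 MPa < 51.05 GPa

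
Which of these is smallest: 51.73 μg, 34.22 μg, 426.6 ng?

426.6 ng

51.73 μg = 0.00005173 g
34.22 μg = 0.00003422 g
426.6 ng = 0.0000004266 g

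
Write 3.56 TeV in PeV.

tera = 10¹², peta = 10¹⁵; factor is 10⁻³.
3.56 × 10⁻³ = 0.00356

0.00356 PeV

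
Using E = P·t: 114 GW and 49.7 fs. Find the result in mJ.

114 × 10⁹ × 49.7 × 10⁻¹⁵ = 5665.8 × 10⁻⁶ J

5.6658 mJ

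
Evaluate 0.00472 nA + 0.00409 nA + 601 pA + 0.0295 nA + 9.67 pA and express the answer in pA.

In pA:
  0.00472 nA = 0.00472e3 pA = 4.72
  0.00409 nA = 0.00409e3 pA = 4.09
  601 pA → 601
  0.0295 nA = 0.0295e3 pA = 29.5
  9.67 pA → 9.67
Sum: 4.72 + 4.09 + 601 + 29.5 + 9.67 = 648.98

648.98 pA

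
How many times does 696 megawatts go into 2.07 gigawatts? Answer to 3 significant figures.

2.97

(2.07e9) / (696e6) = 0.002974e3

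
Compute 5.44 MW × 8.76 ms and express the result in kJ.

47.6544 kJ

5.44 × 10^6 × 8.76 × 10^-3 = 47.6544 × 10^3 J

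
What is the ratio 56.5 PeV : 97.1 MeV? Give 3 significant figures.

582000000

(56.5e15) / (97.1e6) = 0.5819e9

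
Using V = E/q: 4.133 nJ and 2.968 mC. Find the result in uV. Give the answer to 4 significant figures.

1.393 uV

(4.133e-9) / (2.968e-3) = 1.39252e-6 V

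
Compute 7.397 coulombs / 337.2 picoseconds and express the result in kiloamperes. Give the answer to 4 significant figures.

(7.397) / (337.2 × 10⁻¹²) = 0.0219365 × 10¹² A

21940000 kiloamperes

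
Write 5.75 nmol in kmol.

nano = 1e-9, kilo = 1e3; factor is 1e-12.
5.75 × 1e-12 = 0.00000000000575

0.00000000000575 kmol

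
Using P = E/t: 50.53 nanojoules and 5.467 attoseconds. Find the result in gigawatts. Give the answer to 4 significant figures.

9.243 gigawatts

(50.53 × 10^-9) / (5.467 × 10^-18) = 9.24273 × 10^9 W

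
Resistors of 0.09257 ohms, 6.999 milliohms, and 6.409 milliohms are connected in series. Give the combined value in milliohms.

105.978 milliohms

In milliohms:
  0.09257 ohms = 0.09257 × 10^3 milliohms = 92.57
  6.999 milliohms → 6.999
  6.409 milliohms → 6.409
Sum: 92.57 + 6.999 + 6.409 = 105.978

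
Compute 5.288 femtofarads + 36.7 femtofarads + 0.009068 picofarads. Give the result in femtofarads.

In femtofarads:
  5.288 femtofarads → 5.288
  36.7 femtofarads → 36.7
  0.009068 picofarads = 0.009068 × 10^3 femtofarads = 9.068
Sum: 5.288 + 36.7 + 9.068 = 51.056

51.056 femtofarads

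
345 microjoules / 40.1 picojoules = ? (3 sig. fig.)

8600000

(345 × 10⁻⁶) / (40.1 × 10⁻¹²) = 8.603 × 10⁶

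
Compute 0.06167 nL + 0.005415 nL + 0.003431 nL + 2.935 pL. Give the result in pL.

In pL:
  0.06167 nL = 0.06167e3 pL = 61.67
  0.005415 nL = 0.005415e3 pL = 5.415
  0.003431 nL = 0.003431e3 pL = 3.431
  2.935 pL → 2.935
Sum: 61.67 + 5.415 + 3.431 + 2.935 = 73.451

73.451 pL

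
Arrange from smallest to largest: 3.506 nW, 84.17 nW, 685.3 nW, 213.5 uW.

3.506 nW = 0.000000003506 W
84.17 nW = 0.00000008417 W
685.3 nW = 0.0000006853 W
213.5 uW = 0.0002135 W

3.506 nW < 84.17 nW < 685.3 nW < 213.5 uW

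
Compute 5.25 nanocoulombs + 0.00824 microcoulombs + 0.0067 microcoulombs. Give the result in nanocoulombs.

In nanocoulombs:
  5.25 nanocoulombs → 5.25
  0.00824 microcoulombs = 0.00824e3 nanocoulombs = 8.24
  0.0067 microcoulombs = 0.0067e3 nanocoulombs = 6.7
Sum: 5.25 + 8.24 + 6.7 = 20.19

20.19 nanocoulombs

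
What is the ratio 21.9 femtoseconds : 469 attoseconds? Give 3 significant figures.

(21.9e-15) / (469e-18) = 0.0467e3

46.7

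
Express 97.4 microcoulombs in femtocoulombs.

97400000000 femtocoulombs

micro = 10^-6, femto = 10^-15; factor is 10^9.
97.4 × 10^9 = 97400000000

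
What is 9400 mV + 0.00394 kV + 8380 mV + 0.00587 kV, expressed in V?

In V:
  9400 mV = 9400 × 10^-3 V = 9.4
  0.00394 kV = 0.00394 × 10^3 V = 3.94
  8380 mV = 8380 × 10^-3 V = 8.38
  0.00587 kV = 0.00587 × 10^3 V = 5.87
Sum: 9.4 + 3.94 + 8.38 + 5.87 = 27.59

27.59 V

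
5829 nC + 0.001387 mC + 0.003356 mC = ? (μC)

In μC:
  5829 nC = 5829e-3 μC = 5.829
  0.001387 mC = 0.001387e3 μC = 1.387
  0.003356 mC = 0.003356e3 μC = 3.356
Sum: 5.829 + 1.387 + 3.356 = 10.572

10.572 μC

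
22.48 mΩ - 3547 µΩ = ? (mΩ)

In mΩ:
  22.48 mΩ → 22.48
  3547 µΩ = 3547e-3 mΩ = 3.547
Difference: 22.48 - 3.547 = 18.933

18.933 mΩ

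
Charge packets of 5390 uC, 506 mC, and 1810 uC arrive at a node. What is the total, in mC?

In mC:
  5390 uC = 5390e-3 mC = 5.39
  506 mC → 506
  1810 uC = 1810e-3 mC = 1.81
Sum: 5.39 + 506 + 1.81 = 513.2

513.2 mC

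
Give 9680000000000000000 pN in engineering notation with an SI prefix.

9.68 MN

= 9.68 × 10^6 N; 10^6 is mega.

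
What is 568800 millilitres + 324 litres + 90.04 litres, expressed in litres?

In litres:
  568800 millilitres = 568800e-3 litres = 568.8
  324 litres → 324
  90.04 litres → 90.04
Sum: 568.8 + 324 + 90.04 = 982.84

982.84 litres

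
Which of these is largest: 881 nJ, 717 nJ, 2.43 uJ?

2.43 uJ

881 nJ = 0.000000881 J
717 nJ = 0.000000717 J
2.43 uJ = 0.00000243 J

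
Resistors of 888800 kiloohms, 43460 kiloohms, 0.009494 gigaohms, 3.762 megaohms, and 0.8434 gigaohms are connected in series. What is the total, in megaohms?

In megaohms:
  888800 kiloohms = 888800e-3 megaohms = 888.8
  43460 kiloohms = 43460e-3 megaohms = 43.46
  0.009494 gigaohms = 0.009494e3 megaohms = 9.494
  3.762 megaohms → 3.762
  0.8434 gigaohms = 0.8434e3 megaohms = 843.4
Sum: 888.8 + 43.46 + 9.494 + 3.762 + 843.4 = 1788.916

1788.916 megaohms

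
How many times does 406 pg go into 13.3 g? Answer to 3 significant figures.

(13.3) / (406e-12) = 0.03276e12

32800000000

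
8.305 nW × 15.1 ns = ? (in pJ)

0.0001254055 pJ

8.305 × 10^-9 × 15.1 × 10^-9 = 125.4055 × 10^-18 J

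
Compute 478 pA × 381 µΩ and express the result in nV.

478 × 10^-12 × 381 × 10^-6 = 182118 × 10^-18 V

0.000182118 nV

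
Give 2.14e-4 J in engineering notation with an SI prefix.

214 uJ

= 214e-6 J; 1e-6 is micro.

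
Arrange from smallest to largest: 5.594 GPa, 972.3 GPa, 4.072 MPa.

4.072 MPa < 5.594 GPa < 972.3 GPa

5.594 GPa = 5594000000 Pa
972.3 GPa = 972300000000 Pa
4.072 MPa = 4072000 Pa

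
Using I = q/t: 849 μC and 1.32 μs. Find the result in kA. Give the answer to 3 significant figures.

0.643 kA

(849 × 10⁻⁶) / (1.32 × 10⁻⁶) = 643.18 A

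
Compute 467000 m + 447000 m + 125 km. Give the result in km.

1039 km

In km:
  467000 m = 467000e-3 km = 467
  447000 m = 447000e-3 km = 447
  125 km → 125
Sum: 467 + 447 + 125 = 1039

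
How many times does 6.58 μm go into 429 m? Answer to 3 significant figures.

65200000

(429) / (6.58 × 10^-6) = 65.2 × 10^6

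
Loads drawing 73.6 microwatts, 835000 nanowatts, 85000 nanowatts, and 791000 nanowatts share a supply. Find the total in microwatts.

In microwatts:
  73.6 microwatts → 73.6
  835000 nanowatts = 835000e-3 microwatts = 835
  85000 nanowatts = 85000e-3 microwatts = 85
  791000 nanowatts = 791000e-3 microwatts = 791
Sum: 73.6 + 835 + 85 + 791 = 1784.6

1784.6 microwatts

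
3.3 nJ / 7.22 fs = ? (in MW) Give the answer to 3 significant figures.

0.457 MW

(3.3e-9) / (7.22e-15) = 0.45706e6 W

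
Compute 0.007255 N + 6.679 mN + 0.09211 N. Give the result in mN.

106.044 mN

In mN:
  0.007255 N = 0.007255e3 mN = 7.255
  6.679 mN → 6.679
  0.09211 N = 0.09211e3 mN = 92.11
Sum: 7.255 + 6.679 + 92.11 = 106.044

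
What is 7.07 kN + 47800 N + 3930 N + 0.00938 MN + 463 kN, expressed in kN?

531.18 kN

In kN:
  7.07 kN → 7.07
  47800 N = 47800 × 10⁻³ kN = 47.8
  3930 N = 3930 × 10⁻³ kN = 3.93
  0.00938 MN = 0.00938 × 10³ kN = 9.38
  463 kN → 463
Sum: 7.07 + 47.8 + 3.93 + 9.38 + 463 = 531.18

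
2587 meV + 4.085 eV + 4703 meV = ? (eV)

11.375 eV

In eV:
  2587 meV = 2587 × 10^-3 eV = 2.587
  4.085 eV → 4.085
  4703 meV = 4703 × 10^-3 eV = 4.703
Sum: 2.587 + 4.085 + 4.703 = 11.375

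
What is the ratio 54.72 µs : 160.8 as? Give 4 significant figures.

(54.72 × 10^-6) / (160.8 × 10^-18) = 0.3403 × 10^12

340300000000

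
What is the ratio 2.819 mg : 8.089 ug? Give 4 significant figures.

(2.819e-3) / (8.089e-6) = 0.3485e3

348.5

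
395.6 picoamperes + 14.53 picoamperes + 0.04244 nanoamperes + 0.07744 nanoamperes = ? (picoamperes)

In picoamperes:
  395.6 picoamperes → 395.6
  14.53 picoamperes → 14.53
  0.04244 nanoamperes = 0.04244 × 10^3 picoamperes = 42.44
  0.07744 nanoamperes = 0.07744 × 10^3 picoamperes = 77.44
Sum: 395.6 + 14.53 + 42.44 + 77.44 = 530.01

530.01 picoamperes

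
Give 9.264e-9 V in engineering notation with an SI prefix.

= 9.264e-9 V; 1e-9 is nano.

9.264 nV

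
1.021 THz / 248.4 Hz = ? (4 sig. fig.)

(1.021 × 10^12) / (248.4) = 0.0041103 × 10^12

4110000000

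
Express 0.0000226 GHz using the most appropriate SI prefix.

22.6 kHz

= 22.6 × 10^3 Hz; 10^3 is kilo.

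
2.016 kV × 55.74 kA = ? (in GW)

0.11237184 GW

2.016 × 10^3 × 55.74 × 10^3 = 112.37184 × 10^6 W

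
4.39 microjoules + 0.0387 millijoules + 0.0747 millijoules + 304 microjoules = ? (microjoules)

In microjoules:
  4.39 microjoules → 4.39
  0.0387 millijoules = 0.0387e3 microjoules = 38.7
  0.0747 millijoules = 0.0747e3 microjoules = 74.7
  304 microjoules → 304
Sum: 4.39 + 38.7 + 74.7 + 304 = 421.79

421.79 microjoules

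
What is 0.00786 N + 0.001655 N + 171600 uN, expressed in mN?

In mN:
  0.00786 N = 0.00786 × 10³ mN = 7.86
  0.001655 N = 0.001655 × 10³ mN = 1.655
  171600 uN = 171600 × 10⁻³ mN = 171.6
Sum: 7.86 + 1.655 + 171.6 = 181.115

181.115 mN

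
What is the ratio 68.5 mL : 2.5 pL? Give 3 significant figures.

(68.5e-3) / (2.5e-12) = 27.4e9

27400000000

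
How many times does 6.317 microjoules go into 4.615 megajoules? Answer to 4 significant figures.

730600000000

(4.615 × 10^6) / (6.317 × 10^-6) = 0.73057 × 10^12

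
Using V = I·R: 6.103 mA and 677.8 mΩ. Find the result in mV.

6.103 × 10^-3 × 677.8 × 10^-3 = 4136.6134 × 10^-6 V

4.1366134 mV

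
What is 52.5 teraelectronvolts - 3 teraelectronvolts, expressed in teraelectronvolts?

49.5 teraelectronvolts

In teraelectronvolts:
  52.5 teraelectronvolts → 52.5
  3 teraelectronvolts → 3
Difference: 52.5 - 3 = 49.5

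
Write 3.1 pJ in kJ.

0.0000000000000031 kJ

pico = 1e-12, kilo = 1e3; factor is 1e-15.
3.1 × 1e-15 = 0.0000000000000031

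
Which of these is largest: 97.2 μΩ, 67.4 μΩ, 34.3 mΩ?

34.3 mΩ

97.2 μΩ = 0.0000972 Ω
67.4 μΩ = 0.0000674 Ω
34.3 mΩ = 0.0343 Ω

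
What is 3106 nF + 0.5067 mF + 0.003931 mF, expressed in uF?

513.737 uF

In uF:
  3106 nF = 3106e-3 uF = 3.106
  0.5067 mF = 0.5067e3 uF = 506.7
  0.003931 mF = 0.003931e3 uF = 3.931
Sum: 3.106 + 506.7 + 3.931 = 513.737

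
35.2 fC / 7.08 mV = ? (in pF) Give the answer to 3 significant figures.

(35.2e-15) / (7.08e-3) = 4.9718e-12 F

4.97 pF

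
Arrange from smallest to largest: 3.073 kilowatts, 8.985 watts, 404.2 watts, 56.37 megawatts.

8.985 watts < 404.2 watts < 3.073 kilowatts < 56.37 megawatts

3.073 kilowatts = 3073 watts
8.985 watts = 8.985 watts
404.2 watts = 404.2 watts
56.37 megawatts = 56370000 watts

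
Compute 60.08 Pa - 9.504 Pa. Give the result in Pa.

In Pa:
  60.08 Pa → 60.08
  9.504 Pa → 9.504
Difference: 60.08 - 9.504 = 50.576

50.576 Pa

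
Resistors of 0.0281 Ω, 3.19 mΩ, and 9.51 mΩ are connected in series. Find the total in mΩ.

40.8 mΩ

In mΩ:
  0.0281 Ω = 0.0281 × 10³ mΩ = 28.1
  3.19 mΩ → 3.19
  9.51 mΩ → 9.51
Sum: 28.1 + 3.19 + 9.51 = 40.8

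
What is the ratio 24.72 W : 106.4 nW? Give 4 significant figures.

232300000

(24.72) / (106.4 × 10^-9) = 0.23233 × 10^9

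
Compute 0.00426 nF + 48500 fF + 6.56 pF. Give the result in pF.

59.32 pF

In pF:
  0.00426 nF = 0.00426 × 10³ pF = 4.26
  48500 fF = 48500 × 10⁻³ pF = 48.5
  6.56 pF → 6.56
Sum: 4.26 + 48.5 + 6.56 = 59.32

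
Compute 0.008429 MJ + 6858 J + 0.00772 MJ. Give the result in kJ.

23.007 kJ

In kJ:
  0.008429 MJ = 0.008429e3 kJ = 8.429
  6858 J = 6858e-3 kJ = 6.858
  0.00772 MJ = 0.00772e3 kJ = 7.72
Sum: 8.429 + 6.858 + 7.72 = 23.007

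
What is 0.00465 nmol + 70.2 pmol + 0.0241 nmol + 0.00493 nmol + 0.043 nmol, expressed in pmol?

146.88 pmol

In pmol:
  0.00465 nmol = 0.00465 × 10³ pmol = 4.65
  70.2 pmol → 70.2
  0.0241 nmol = 0.0241 × 10³ pmol = 24.1
  0.00493 nmol = 0.00493 × 10³ pmol = 4.93
  0.043 nmol = 0.043 × 10³ pmol = 43
Sum: 4.65 + 70.2 + 24.1 + 4.93 + 43 = 146.88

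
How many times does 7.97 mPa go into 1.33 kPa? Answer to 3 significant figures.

167000

(1.33e3) / (7.97e-3) = 0.1669e6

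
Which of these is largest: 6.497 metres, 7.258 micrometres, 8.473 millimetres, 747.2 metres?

747.2 metres

6.497 metres = 6.497 metres
7.258 micrometres = 0.000007258 metres
8.473 millimetres = 0.008473 metres
747.2 metres = 747.2 metres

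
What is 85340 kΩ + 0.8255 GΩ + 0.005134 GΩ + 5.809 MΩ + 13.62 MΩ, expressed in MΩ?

In MΩ:
  85340 kΩ = 85340 × 10⁻³ MΩ = 85.34
  0.8255 GΩ = 0.8255 × 10³ MΩ = 825.5
  0.005134 GΩ = 0.005134 × 10³ MΩ = 5.134
  5.809 MΩ → 5.809
  13.62 MΩ → 13.62
Sum: 85.34 + 825.5 + 5.134 + 5.809 + 13.62 = 935.403

935.403 MΩ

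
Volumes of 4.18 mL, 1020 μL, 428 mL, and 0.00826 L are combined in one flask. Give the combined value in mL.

441.46 mL

In mL:
  4.18 mL → 4.18
  1020 μL = 1020 × 10⁻³ mL = 1.02
  428 mL → 428
  0.00826 L = 0.00826 × 10³ mL = 8.26
Sum: 4.18 + 1.02 + 428 + 8.26 = 441.46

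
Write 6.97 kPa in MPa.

0.00697 MPa

kilo = 10^3, mega = 10^6; factor is 10^-3.
6.97 × 10^-3 = 0.00697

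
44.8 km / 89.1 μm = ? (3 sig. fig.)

503000000

(44.8 × 10^3) / (89.1 × 10^-6) = 0.5028 × 10^9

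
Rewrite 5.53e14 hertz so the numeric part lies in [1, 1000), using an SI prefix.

553 terahertz

= 553e12 hertz; 1e12 is tera.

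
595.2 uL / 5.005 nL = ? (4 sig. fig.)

(595.2 × 10^-6) / (5.005 × 10^-9) = 118.92 × 10^3

118900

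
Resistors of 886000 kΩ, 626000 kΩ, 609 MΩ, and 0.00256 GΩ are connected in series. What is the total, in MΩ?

In MΩ:
  886000 kΩ = 886000 × 10⁻³ MΩ = 886
  626000 kΩ = 626000 × 10⁻³ MΩ = 626
  609 MΩ → 609
  0.00256 GΩ = 0.00256 × 10³ MΩ = 2.56
Sum: 886 + 626 + 609 + 2.56 = 2123.56

2123.56 MΩ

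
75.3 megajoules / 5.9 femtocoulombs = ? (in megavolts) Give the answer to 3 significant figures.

(75.3e6) / (5.9e-15) = 12.763e21 V

12800000000000000 megavolts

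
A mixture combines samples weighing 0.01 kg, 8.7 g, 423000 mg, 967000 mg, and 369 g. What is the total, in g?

In g:
  0.01 kg = 0.01e3 g = 10
  8.7 g → 8.7
  423000 mg = 423000e-3 g = 423
  967000 mg = 967000e-3 g = 967
  369 g → 369
Sum: 10 + 8.7 + 423 + 967 + 369 = 1777.7

1777.7 g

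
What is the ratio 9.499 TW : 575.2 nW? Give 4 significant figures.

(9.499e12) / (575.2e-9) = 0.016514e21

16510000000000000000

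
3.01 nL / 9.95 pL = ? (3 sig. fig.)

(3.01e-9) / (9.95e-12) = 0.3025e3

303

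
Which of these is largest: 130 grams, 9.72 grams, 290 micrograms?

130 grams = 130 grams
9.72 grams = 9.72 grams
290 micrograms = 0.00029 grams

130 grams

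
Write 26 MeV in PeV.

mega = 1e6, peta = 1e15; factor is 1e-9.
26 × 1e-9 = 0.000000026

0.000000026 PeV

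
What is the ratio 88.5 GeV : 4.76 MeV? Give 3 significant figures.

18600

(88.5 × 10⁹) / (4.76 × 10⁶) = 18.59 × 10³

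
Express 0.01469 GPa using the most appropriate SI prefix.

14.69 MPa

= 14.69e6 Pa; 1e6 is mega.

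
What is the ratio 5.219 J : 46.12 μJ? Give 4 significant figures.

113200

(5.219) / (46.12e-6) = 0.11316e6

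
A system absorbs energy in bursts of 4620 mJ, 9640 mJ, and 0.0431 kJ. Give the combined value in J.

57.36 J

In J:
  4620 mJ = 4620 × 10⁻³ J = 4.62
  9640 mJ = 9640 × 10⁻³ J = 9.64
  0.0431 kJ = 0.0431 × 10³ J = 43.1
Sum: 4.62 + 9.64 + 43.1 = 57.36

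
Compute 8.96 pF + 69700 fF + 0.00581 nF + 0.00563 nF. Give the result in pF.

In pF:
  8.96 pF → 8.96
  69700 fF = 69700 × 10⁻³ pF = 69.7
  0.00581 nF = 0.00581 × 10³ pF = 5.81
  0.00563 nF = 0.00563 × 10³ pF = 5.63
Sum: 8.96 + 69.7 + 5.81 + 5.63 = 90.1

90.1 pF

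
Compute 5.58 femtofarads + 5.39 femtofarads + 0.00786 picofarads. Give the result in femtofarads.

18.83 femtofarads

In femtofarads:
  5.58 femtofarads → 5.58
  5.39 femtofarads → 5.39
  0.00786 picofarads = 0.00786 × 10³ femtofarads = 7.86
Sum: 5.58 + 5.39 + 7.86 = 18.83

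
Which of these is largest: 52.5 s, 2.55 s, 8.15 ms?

52.5 s = 52.5 s
2.55 s = 2.55 s
8.15 ms = 0.00815 s

52.5 s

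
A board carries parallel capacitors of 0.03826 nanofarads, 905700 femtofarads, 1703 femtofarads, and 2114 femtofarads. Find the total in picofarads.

947.777 picofarads

In picofarads:
  0.03826 nanofarads = 0.03826e3 picofarads = 38.26
  905700 femtofarads = 905700e-3 picofarads = 905.7
  1703 femtofarads = 1703e-3 picofarads = 1.703
  2114 femtofarads = 2114e-3 picofarads = 2.114
Sum: 38.26 + 905.7 + 1.703 + 2.114 = 947.777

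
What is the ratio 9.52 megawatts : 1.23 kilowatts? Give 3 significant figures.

(9.52 × 10⁶) / (1.23 × 10³) = 7.74 × 10³

7740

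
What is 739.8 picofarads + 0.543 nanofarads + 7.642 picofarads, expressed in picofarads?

In picofarads:
  739.8 picofarads → 739.8
  0.543 nanofarads = 0.543e3 picofarads = 543
  7.642 picofarads → 7.642
Sum: 739.8 + 543 + 7.642 = 1290.442

1290.442 picofarads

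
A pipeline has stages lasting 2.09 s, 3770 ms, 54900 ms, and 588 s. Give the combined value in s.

648.76 s

In s:
  2.09 s → 2.09
  3770 ms = 3770 × 10^-3 s = 3.77
  54900 ms = 54900 × 10^-3 s = 54.9
  588 s → 588
Sum: 2.09 + 3.77 + 54.9 + 588 = 648.76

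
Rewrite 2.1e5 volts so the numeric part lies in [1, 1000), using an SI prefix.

= 210e3 volts; 1e3 is kilo.

210 kilovolts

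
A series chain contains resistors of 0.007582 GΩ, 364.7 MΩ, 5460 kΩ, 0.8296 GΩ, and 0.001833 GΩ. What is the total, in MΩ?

In MΩ:
  0.007582 GΩ = 0.007582e3 MΩ = 7.582
  364.7 MΩ → 364.7
  5460 kΩ = 5460e-3 MΩ = 5.46
  0.8296 GΩ = 0.8296e3 MΩ = 829.6
  0.001833 GΩ = 0.001833e3 MΩ = 1.833
Sum: 7.582 + 364.7 + 5.46 + 829.6 + 1.833 = 1209.175

1209.175 MΩ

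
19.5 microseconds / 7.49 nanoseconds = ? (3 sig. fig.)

(19.5 × 10^-6) / (7.49 × 10^-9) = 2.603 × 10^3

2600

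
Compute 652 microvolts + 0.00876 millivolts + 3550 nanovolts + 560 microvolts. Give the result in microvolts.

In microvolts:
  652 microvolts → 652
  0.00876 millivolts = 0.00876 × 10^3 microvolts = 8.76
  3550 nanovolts = 3550 × 10^-3 microvolts = 3.55
  560 microvolts → 560
Sum: 652 + 8.76 + 3.55 + 560 = 1224.31

1224.31 microvolts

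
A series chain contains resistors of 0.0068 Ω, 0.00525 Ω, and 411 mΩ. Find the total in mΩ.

In mΩ:
  0.0068 Ω = 0.0068 × 10^3 mΩ = 6.8
  0.00525 Ω = 0.00525 × 10^3 mΩ = 5.25
  411 mΩ → 411
Sum: 6.8 + 5.25 + 411 = 423.05

423.05 mΩ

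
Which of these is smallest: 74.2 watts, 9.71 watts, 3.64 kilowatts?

9.71 watts

74.2 watts = 74.2 watts
9.71 watts = 9.71 watts
3.64 kilowatts = 3640 watts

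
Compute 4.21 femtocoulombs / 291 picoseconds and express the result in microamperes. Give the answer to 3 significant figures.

(4.21e-15) / (291e-12) = 0.014467e-3 A

14.5 microamperes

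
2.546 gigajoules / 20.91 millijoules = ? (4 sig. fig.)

121800000000

(2.546e9) / (20.91e-3) = 0.12176e12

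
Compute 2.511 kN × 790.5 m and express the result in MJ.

1.9849455 MJ

2.511e3 × 790.5 = 1984.9455e3 J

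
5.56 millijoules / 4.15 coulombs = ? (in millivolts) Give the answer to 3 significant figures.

(5.56 × 10^-3) / (4.15) = 1.3398 × 10^-3 V

1.34 millivolts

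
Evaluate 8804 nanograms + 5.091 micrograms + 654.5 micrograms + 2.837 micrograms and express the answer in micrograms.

671.232 micrograms

In micrograms:
  8804 nanograms = 8804 × 10^-3 micrograms = 8.804
  5.091 micrograms → 5.091
  654.5 micrograms → 654.5
  2.837 micrograms → 2.837
Sum: 8.804 + 5.091 + 654.5 + 2.837 = 671.232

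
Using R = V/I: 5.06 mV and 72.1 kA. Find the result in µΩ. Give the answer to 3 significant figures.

0.0702 µΩ

(5.06 × 10⁻³) / (72.1 × 10³) = 0.07018 × 10⁻⁶ Ω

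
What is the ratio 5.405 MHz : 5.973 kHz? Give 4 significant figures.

(5.405 × 10⁶) / (5.973 × 10³) = 0.90491 × 10³

904.9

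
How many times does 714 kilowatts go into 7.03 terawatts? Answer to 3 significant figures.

9850000

(7.03 × 10^12) / (714 × 10^3) = 0.009846 × 10^9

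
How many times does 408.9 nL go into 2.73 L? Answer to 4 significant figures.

(2.73) / (408.9 × 10^-9) = 0.0066764 × 10^9

6676000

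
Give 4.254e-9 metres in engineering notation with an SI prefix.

4.254 nanometres

= 4.254e-9 metres; 1e-9 is nano.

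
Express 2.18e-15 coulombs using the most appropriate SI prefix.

= 2.18e-15 coulombs; 1e-15 is femto.

2.18 femtocoulombs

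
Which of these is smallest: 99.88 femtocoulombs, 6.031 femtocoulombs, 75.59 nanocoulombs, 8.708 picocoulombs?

6.031 femtocoulombs

99.88 femtocoulombs = 0.00000000000009988 coulombs
6.031 femtocoulombs = 0.000000000000006031 coulombs
75.59 nanocoulombs = 0.00000007559 coulombs
8.708 picocoulombs = 0.000000000008708 coulombs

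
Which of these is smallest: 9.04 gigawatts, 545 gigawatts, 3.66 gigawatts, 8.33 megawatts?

9.04 gigawatts = 9040000000 watts
545 gigawatts = 545000000000 watts
3.66 gigawatts = 3660000000 watts
8.33 megawatts = 8330000 watts

8.33 megawatts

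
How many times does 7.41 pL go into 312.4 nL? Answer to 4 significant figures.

42160

(312.4 × 10^-9) / (7.41 × 10^-12) = 42.159 × 10^3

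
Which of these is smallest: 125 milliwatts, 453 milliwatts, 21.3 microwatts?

125 milliwatts = 0.125 watts
453 milliwatts = 0.453 watts
21.3 microwatts = 0.0000213 watts

21.3 microwatts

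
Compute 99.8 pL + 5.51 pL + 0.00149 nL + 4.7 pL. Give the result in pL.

111.5 pL

In pL:
  99.8 pL → 99.8
  5.51 pL → 5.51
  0.00149 nL = 0.00149 × 10³ pL = 1.49
  4.7 pL → 4.7
Sum: 99.8 + 5.51 + 1.49 + 4.7 = 111.5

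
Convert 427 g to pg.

427000000000000 pg

(no prefix) = 10⁰, pico = 10⁻¹²; factor is 10¹².
427 × 10¹² = 427000000000000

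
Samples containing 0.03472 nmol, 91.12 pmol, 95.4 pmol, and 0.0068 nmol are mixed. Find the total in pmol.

228.04 pmol

In pmol:
  0.03472 nmol = 0.03472 × 10^3 pmol = 34.72
  91.12 pmol → 91.12
  95.4 pmol → 95.4
  0.0068 nmol = 0.0068 × 10^3 pmol = 6.8
Sum: 34.72 + 91.12 + 95.4 + 6.8 = 228.04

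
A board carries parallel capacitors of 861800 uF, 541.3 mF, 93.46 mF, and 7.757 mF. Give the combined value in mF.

1504.317 mF

In mF:
  861800 uF = 861800e-3 mF = 861.8
  541.3 mF → 541.3
  93.46 mF → 93.46
  7.757 mF → 7.757
Sum: 861.8 + 541.3 + 93.46 + 7.757 = 1504.317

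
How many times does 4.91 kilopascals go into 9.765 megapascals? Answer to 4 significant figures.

(9.765 × 10⁶) / (4.91 × 10³) = 1.9888 × 10³

1989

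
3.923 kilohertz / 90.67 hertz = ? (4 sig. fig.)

43.27

(3.923e3) / (90.67) = 0.043267e3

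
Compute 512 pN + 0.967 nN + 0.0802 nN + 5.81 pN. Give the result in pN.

1565.01 pN

In pN:
  512 pN → 512
  0.967 nN = 0.967 × 10³ pN = 967
  0.0802 nN = 0.0802 × 10³ pN = 80.2
  5.81 pN → 5.81
Sum: 512 + 967 + 80.2 + 5.81 = 1565.01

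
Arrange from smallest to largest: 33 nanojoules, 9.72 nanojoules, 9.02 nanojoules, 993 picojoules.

33 nanojoules = 0.000000033 joules
9.72 nanojoules = 0.00000000972 joules
9.02 nanojoules = 0.00000000902 joules
993 picojoules = 0.000000000993 joules

993 picojoules < 9.02 nanojoules < 9.72 nanojoules < 33 nanojoules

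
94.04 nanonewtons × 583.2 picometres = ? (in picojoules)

0.000054844128 picojoules

94.04 × 10⁻⁹ × 583.2 × 10⁻¹² = 54844.128 × 10⁻²¹ J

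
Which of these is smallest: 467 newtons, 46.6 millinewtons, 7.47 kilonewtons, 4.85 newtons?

467 newtons = 467 newtons
46.6 millinewtons = 0.0466 newtons
7.47 kilonewtons = 7470 newtons
4.85 newtons = 4.85 newtons

46.6 millinewtons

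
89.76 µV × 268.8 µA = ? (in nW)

89.76e-6 × 268.8e-6 = 24127.488e-12 W

24.127488 nW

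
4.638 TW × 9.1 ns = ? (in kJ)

42.2058 kJ

4.638e12 × 9.1e-9 = 42.2058e3 J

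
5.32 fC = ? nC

0.00000532 nC

femto = 10^-15, nano = 10^-9; factor is 10^-6.
5.32 × 10^-6 = 0.00000532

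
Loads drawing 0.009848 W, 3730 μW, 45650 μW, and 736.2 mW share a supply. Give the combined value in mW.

795.428 mW

In mW:
  0.009848 W = 0.009848 × 10^3 mW = 9.848
  3730 μW = 3730 × 10^-3 mW = 3.73
  45650 μW = 45650 × 10^-3 mW = 45.65
  736.2 mW → 736.2
Sum: 9.848 + 3.73 + 45.65 + 736.2 = 795.428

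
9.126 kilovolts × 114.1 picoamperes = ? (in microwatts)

1.0412766 microwatts

9.126 × 10³ × 114.1 × 10⁻¹² = 1041.2766 × 10⁻⁹ W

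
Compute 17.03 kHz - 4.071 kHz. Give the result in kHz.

12.959 kHz

In kHz:
  17.03 kHz → 17.03
  4.071 kHz → 4.071
Difference: 17.03 - 4.071 = 12.959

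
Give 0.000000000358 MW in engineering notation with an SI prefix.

358 uW

= 358e-6 W; 1e-6 is micro.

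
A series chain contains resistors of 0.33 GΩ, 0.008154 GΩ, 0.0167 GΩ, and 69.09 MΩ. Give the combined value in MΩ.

423.944 MΩ

In MΩ:
  0.33 GΩ = 0.33 × 10^3 MΩ = 330
  0.008154 GΩ = 0.008154 × 10^3 MΩ = 8.154
  0.0167 GΩ = 0.0167 × 10^3 MΩ = 16.7
  69.09 MΩ → 69.09
Sum: 330 + 8.154 + 16.7 + 69.09 = 423.944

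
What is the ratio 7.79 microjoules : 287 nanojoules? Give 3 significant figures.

(7.79 × 10^-6) / (287 × 10^-9) = 0.02714 × 10^3

27.1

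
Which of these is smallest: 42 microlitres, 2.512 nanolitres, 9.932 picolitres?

9.932 picolitres

42 microlitres = 0.000042 litres
2.512 nanolitres = 0.000000002512 litres
9.932 picolitres = 0.000000000009932 litres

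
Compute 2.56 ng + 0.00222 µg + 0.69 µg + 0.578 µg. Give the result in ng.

1272.78 ng

In ng:
  2.56 ng → 2.56
  0.00222 µg = 0.00222 × 10^3 ng = 2.22
  0.69 µg = 0.69 × 10^3 ng = 690
  0.578 µg = 0.578 × 10^3 ng = 578
Sum: 2.56 + 2.22 + 690 + 578 = 1272.78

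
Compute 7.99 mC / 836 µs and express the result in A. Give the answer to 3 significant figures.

9.56 A

(7.99 × 10⁻³) / (836 × 10⁻⁶) = 0.0095574 × 10³ A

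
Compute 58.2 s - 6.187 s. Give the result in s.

In s:
  58.2 s → 58.2
  6.187 s → 6.187
Difference: 58.2 - 6.187 = 52.013

52.013 s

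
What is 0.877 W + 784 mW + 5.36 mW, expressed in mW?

In mW:
  0.877 W = 0.877e3 mW = 877
  784 mW → 784
  5.36 mW → 5.36
Sum: 877 + 784 + 5.36 = 1666.36

1666.36 mW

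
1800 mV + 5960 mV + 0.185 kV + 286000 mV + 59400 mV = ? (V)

In V:
  1800 mV = 1800 × 10⁻³ V = 1.8
  5960 mV = 5960 × 10⁻³ V = 5.96
  0.185 kV = 0.185 × 10³ V = 185
  286000 mV = 286000 × 10⁻³ V = 286
  59400 mV = 59400 × 10⁻³ V = 59.4
Sum: 1.8 + 5.96 + 185 + 286 + 59.4 = 538.16

538.16 V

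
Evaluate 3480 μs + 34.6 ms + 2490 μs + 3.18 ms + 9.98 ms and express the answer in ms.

53.73 ms

In ms:
  3480 μs = 3480 × 10⁻³ ms = 3.48
  34.6 ms → 34.6
  2490 μs = 2490 × 10⁻³ ms = 2.49
  3.18 ms → 3.18
  9.98 ms → 9.98
Sum: 3.48 + 34.6 + 2.49 + 3.18 + 9.98 = 53.73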